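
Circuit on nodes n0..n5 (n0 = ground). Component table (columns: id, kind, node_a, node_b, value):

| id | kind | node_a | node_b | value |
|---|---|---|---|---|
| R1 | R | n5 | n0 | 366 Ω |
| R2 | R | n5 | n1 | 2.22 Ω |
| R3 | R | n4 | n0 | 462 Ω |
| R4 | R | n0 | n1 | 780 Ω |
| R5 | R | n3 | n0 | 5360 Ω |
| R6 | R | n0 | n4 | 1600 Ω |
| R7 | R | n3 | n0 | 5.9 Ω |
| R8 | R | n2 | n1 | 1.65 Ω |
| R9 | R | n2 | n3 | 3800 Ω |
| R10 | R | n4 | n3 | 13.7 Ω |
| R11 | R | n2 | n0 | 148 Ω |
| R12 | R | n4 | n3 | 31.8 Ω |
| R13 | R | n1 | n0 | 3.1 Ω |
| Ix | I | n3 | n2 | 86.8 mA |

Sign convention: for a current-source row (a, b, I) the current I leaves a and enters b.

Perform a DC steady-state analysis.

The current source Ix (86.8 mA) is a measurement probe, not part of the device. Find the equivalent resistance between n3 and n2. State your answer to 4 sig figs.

R_eq = 10.34 Ω

MNA unknowns: 5 node voltages V₁..V_5
R1: Y=0.002732 on G[5,0]
R2: Y=0.4505 on G[5,1]
R3: Y=0.002165 on G[4,0]
R4: Y=0.001282 on G[0,1]
R5: Y=0.0001866 on G[3,0]
R6: Y=0.0006250 on G[0,4]
R7: Y=0.1695 on G[3,0]
R8: Y=0.6061 on G[2,1]
R9: Y=0.0002632 on G[2,3]
R10: Y=0.07299 on G[4,3]
R11: Y=0.006757 on G[2,0]
R12: Y=0.03145 on G[4,3]
R13: Y=0.3226 on G[1,0]
Ix: z[3]−=0.0868, z[2]+=0.0868
solve → V1=0.2569, V2=0.3953, V3=-0.5021, V4=-0.4891, V5=0.2553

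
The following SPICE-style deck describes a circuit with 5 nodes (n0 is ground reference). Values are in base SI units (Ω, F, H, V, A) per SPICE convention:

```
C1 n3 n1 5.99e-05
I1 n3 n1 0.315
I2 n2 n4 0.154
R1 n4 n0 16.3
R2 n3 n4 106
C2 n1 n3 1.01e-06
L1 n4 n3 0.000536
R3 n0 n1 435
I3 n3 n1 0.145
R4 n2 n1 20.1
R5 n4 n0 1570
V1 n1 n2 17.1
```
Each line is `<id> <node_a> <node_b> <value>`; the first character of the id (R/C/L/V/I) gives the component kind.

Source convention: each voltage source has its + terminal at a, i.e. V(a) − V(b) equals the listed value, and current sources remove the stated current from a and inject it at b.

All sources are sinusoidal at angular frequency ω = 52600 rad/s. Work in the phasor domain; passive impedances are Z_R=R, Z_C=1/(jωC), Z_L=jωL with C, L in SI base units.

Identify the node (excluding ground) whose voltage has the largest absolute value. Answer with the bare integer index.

MNA unknowns: 4 node voltages V₁..V_4 plus 1 source current (V1)
C1: Y=0.000+3.151j on G[3,1]
I1: z[3]−=0.315, z[1]+=0.315
I2: z[2]−=0.154, z[4]+=0.154
R1: Y=0.06135+0.000j on G[4,0]
R2: Y=0.009434+0.000j on G[3,4]
C2: Y=0.000+0.05313j on G[1,3]
L1: Y=0.000-0.03547j on G[4,3]
R3: Y=0.002299+0.000j on G[0,1]
I3: z[3]−=0.145, z[1]+=0.145
R4: Y=0.04975+0.000j on G[2,1]
R5: Y=0.0006369+0.000j on G[4,0]
V1: row V1−V2=17.1, i_V1 at 1,2
solve → V1=-1.244-3.870j, V2=-18.34-3.870j, V3=-1.247-3.774j, V4=0.04613+0.1435j
aux → i_V1=-0.6967+0.000j

2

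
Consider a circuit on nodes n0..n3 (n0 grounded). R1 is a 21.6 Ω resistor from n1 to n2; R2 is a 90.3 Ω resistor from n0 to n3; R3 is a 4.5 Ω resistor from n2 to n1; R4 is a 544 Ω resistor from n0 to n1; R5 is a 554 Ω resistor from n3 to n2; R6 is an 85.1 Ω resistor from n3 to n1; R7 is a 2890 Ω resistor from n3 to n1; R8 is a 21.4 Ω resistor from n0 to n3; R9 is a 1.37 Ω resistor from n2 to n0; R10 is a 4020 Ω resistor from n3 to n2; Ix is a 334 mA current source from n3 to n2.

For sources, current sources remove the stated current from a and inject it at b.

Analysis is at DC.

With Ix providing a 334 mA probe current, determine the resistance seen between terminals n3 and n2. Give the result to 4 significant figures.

R_eq = 14.88 Ω

Element admittances at DC:
  Y(R1) = 0.04630 S between n1,n2
  Y(R2) = 0.01107 S between n0,n3
  Y(R3) = 0.2222 S between n2,n1
  Y(R4) = 0.001838 S between n0,n1
  Y(R5) = 0.001805 S between n3,n2
  Y(R6) = 0.01175 S between n3,n1
  Y(R7) = 0.0003460 S between n3,n1
  Y(R8) = 0.04673 S between n0,n3
  Y(R9) = 0.7299 S between n2,n0
  Y(R10) = 0.0002488 S between n3,n2
  Ix: injects 0.334 A into n2 (from n3)
Assemble and solve the 3×3 MNA system:
  V(n1)=0.1491  V(n2)=0.3644  V(n3)=-4.606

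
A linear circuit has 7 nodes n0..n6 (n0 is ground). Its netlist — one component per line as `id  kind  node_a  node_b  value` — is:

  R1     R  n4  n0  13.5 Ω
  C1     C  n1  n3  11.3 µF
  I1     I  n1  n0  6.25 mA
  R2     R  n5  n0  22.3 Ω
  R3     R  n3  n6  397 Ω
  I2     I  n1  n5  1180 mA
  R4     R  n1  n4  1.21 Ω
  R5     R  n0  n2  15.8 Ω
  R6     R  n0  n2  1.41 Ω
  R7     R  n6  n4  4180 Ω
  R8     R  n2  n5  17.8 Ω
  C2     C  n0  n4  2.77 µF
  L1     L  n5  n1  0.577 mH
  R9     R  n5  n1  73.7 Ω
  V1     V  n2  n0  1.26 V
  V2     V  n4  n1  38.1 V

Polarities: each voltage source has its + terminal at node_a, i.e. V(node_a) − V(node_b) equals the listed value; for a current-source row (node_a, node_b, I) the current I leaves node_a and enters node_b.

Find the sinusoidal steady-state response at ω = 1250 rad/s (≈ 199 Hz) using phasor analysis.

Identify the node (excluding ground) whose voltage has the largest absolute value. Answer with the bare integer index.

4

Apply KCL at each of the 6 non-ground nodes and solve the resulting linear system.
Node n1: branches {C1, I1, I2, R4, L1, R9, V2} → V_1 = -15.81-1.623j
Node n2: branches {R5, R6, R8, V1} → V_2 = 1.260+0.000j
Node n3: branches {C1, R3} → V_3 = -15.80-2.213j
Node n4: branches {R1, R4, R7, C2, V2} → V_4 = 22.29-1.623j
Node n5: branches {R2, I2, R8, L1, R9} → V_5 = -15.76+0.4265j
Node n6: branches {R3, R7} → V_6 = -12.50-2.162j
Source currents: i(V1)=-1.930+0.02396j, i(V2)=-33.15+0.04295j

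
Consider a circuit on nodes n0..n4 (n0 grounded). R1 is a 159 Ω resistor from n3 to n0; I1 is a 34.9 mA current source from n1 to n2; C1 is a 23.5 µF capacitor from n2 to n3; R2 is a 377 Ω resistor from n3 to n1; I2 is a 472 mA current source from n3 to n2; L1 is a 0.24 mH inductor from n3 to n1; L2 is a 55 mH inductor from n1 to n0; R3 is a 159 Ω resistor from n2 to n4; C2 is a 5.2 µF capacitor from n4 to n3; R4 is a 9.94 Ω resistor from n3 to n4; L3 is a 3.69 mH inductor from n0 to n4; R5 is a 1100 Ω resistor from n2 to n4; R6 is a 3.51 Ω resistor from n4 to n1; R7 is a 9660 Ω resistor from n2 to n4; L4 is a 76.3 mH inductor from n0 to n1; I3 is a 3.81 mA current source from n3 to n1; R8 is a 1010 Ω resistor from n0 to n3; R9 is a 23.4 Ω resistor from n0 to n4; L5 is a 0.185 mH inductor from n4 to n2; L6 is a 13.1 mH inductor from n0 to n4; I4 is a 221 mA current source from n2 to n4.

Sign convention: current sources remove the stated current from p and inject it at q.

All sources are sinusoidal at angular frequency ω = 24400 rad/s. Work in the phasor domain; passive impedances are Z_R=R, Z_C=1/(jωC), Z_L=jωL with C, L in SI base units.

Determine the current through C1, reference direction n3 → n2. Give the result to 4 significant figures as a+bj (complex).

-0.4712+0.01577j A

Element admittances at ω=24400 rad/s:
  Y(R1) = 0.006289+0.000j S between n3,n0
  I1: injects 0.0349 A into n2 (from n1)
  Y(C1) = 0.000+0.5734j S between n2,n3
  Y(R2) = 0.002653+0.000j S between n3,n1
  I2: injects 0.472 A into n2 (from n3)
  Y(L1) = 0.000-0.1708j S between n3,n1
  Y(L2) = 0.000-0.0007452j S between n1,n0
  Y(R3) = 0.006289+0.000j S between n2,n4
  Y(C2) = 0.000+0.1269j S between n4,n3
  Y(R4) = 0.1006+0.000j S between n3,n4
  Y(L3) = 0.000-0.01111j S between n0,n4
  Y(R5) = 0.0009091+0.000j S between n2,n4
  Y(R6) = 0.2849+0.000j S between n4,n1
  Y(R7) = 0.0001035+0.000j S between n2,n4
  Y(L4) = 0.000-0.0005371j S between n0,n1
  I3: injects 0.00381 A into n1 (from n3)
  Y(R8) = 0.0009901+0.000j S between n0,n3
  Y(R9) = 0.04274+0.000j S between n0,n4
  Y(L5) = 0.000-0.2215j S between n4,n2
  Y(L6) = 0.000-0.003129j S between n0,n4
  I4: injects 0.221 A into n4 (from n2)
Assemble and solve the 4×4 MNA system:
  V(n1)=-0.09348-0.01768j  V(n2)=-0.08846-0.8310j  V(n3)=-0.06095-0.009220j  V(n4)=0.01019+0.002161j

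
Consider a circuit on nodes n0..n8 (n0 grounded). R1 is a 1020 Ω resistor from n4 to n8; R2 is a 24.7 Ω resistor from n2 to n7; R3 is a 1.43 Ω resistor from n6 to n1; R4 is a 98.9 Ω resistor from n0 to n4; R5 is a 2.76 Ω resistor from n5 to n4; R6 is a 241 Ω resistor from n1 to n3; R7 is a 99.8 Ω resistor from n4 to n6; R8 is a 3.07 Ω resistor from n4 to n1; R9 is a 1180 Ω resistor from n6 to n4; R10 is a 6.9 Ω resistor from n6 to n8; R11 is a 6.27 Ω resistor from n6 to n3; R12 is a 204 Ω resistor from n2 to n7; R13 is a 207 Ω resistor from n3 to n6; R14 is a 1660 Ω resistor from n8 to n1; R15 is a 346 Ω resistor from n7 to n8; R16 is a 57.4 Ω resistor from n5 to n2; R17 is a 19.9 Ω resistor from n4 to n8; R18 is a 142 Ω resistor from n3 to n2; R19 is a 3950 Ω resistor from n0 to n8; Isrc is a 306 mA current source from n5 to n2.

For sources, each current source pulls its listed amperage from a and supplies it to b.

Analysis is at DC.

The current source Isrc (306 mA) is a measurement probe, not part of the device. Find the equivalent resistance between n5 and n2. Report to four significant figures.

R_eq = 37.93 Ω

MNA unknowns: 8 node voltages V₁..V_8
R1: Y=0.0009804 on G[4,8]
R2: Y=0.04049 on G[2,7]
R3: Y=0.6993 on G[6,1]
R4: Y=0.01011 on G[0,4]
R5: Y=0.3623 on G[5,4]
R6: Y=0.004149 on G[1,3]
R7: Y=0.01002 on G[4,6]
R8: Y=0.3257 on G[4,1]
R9: Y=0.0008475 on G[6,4]
R10: Y=0.1449 on G[6,8]
R11: Y=0.1595 on G[6,3]
R12: Y=0.004902 on G[2,7]
R13: Y=0.004831 on G[3,6]
R14: Y=0.0006024 on G[8,1]
R15: Y=0.002890 on G[7,8]
R16: Y=0.01742 on G[5,2]
R17: Y=0.05025 on G[4,8]
R18: Y=0.007042 on G[3,2]
R19: Y=0.0002532 on G[0,8]
Isrc: z[5]−=0.306, z[2]+=0.306
solve → V1=0.2322, V2=11.31, V3=0.7791, V4=-0.01001, V5=-0.2965, V6=0.3416, V7=10.66, V8=0.3998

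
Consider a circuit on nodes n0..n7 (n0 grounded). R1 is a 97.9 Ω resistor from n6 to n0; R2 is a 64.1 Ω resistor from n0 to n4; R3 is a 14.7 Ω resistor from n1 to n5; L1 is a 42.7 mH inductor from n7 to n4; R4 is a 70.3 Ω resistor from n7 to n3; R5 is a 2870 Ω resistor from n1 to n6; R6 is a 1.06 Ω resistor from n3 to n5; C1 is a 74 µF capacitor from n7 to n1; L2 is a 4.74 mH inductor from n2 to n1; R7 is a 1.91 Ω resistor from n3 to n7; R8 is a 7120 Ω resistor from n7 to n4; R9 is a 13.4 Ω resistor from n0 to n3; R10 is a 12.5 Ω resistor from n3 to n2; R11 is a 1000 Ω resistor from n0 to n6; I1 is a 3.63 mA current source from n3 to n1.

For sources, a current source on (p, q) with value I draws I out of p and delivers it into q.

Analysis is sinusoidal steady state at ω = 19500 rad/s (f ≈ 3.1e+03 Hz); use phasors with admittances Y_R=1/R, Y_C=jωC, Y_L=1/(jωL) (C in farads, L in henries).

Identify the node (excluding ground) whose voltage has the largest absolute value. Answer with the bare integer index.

Element admittances at ω=19500 rad/s:
  Y(R1) = 0.01021+0.000j S between n6,n0
  Y(R2) = 0.01560+0.000j S between n0,n4
  Y(R3) = 0.06803+0.000j S between n1,n5
  Y(L1) = 0.000-0.001201j S between n7,n4
  Y(R4) = 0.01422+0.000j S between n7,n3
  Y(R5) = 0.0003484+0.000j S between n1,n6
  Y(R6) = 0.9434+0.000j S between n3,n5
  Y(C1) = 0.000+1.443j S between n7,n1
  Y(L2) = 0.000-0.01082j S between n2,n1
  Y(R7) = 0.5236+0.000j S between n3,n7
  Y(R8) = 0.0001404+0.000j S between n7,n4
  Y(R9) = 0.07463+0.000j S between n0,n3
  Y(R10) = 0.08000+0.000j S between n3,n2
  Y(R11) = 0.001000+0.000j S between n0,n6
  I1: injects 0.00363 A into n1 (from n3)
Assemble and solve the 7×7 MNA system:
  V(n1)=0.006113-0.001787j  V(n2)=-0.0001932-0.0007522j  V(n3)=-5.331e-05+0.0001007j  V(n4)=0.0001226-0.0004429j  V(n5)=0.0003614-2.625e-05j  V(n6)=0.0001842-5.384e-05j  V(n7)=0.005982+0.0004642j

1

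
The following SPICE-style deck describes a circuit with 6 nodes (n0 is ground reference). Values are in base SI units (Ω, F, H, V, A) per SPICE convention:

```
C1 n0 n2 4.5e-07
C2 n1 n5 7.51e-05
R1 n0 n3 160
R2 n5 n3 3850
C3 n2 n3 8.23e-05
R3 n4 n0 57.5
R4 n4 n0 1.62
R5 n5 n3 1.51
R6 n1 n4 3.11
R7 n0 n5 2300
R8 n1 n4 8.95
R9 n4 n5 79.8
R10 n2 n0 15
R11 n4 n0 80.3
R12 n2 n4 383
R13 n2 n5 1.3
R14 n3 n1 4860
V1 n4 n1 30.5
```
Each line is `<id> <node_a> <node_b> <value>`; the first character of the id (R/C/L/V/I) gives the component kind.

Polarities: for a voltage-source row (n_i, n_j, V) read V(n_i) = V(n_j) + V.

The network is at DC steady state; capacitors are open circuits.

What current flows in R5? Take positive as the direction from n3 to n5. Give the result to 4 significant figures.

-0.005741 A

Apply KCL at each of the 5 non-ground nodes and solve the resulting linear system.
Node n1: branches {C2, R6, R8, R14, V1} → V_1 = -30.49
Node n2: branches {C1, C3, R10, R12, R13} → V_2 = -0.06744
Node n3: branches {R1, R2, C3, R5, R14} → V_3 = -0.08221
Node n4: branches {R3, R4, R6, R8, R9, R11, R12, V1} → V_4 = 0.007791
Node n5: branches {C2, R2, R5, R7, R9, R13} → V_5 = -0.07354
Source currents: i(V1)=-13.22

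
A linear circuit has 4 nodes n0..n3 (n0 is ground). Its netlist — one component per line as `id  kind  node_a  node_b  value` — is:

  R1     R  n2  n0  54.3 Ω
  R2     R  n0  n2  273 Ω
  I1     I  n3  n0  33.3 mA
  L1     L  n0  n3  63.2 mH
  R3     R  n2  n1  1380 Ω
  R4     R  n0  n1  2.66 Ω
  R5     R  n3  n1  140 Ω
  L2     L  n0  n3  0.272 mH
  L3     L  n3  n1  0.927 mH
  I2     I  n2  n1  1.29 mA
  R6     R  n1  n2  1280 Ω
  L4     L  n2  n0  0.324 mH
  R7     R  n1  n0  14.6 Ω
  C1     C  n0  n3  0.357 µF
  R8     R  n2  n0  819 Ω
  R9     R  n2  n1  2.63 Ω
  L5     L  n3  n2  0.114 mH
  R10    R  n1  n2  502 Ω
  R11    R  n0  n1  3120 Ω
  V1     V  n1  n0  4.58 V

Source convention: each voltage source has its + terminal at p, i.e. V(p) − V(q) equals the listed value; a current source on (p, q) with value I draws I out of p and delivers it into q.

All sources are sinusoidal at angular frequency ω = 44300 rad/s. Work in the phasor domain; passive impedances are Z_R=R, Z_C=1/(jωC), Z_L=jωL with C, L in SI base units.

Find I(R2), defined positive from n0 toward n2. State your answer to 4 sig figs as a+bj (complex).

MNA unknowns: 3 node voltages V₁..V_3 plus 1 source current (V1)
R1: Y=0.01842+0.000j on G[2,0]
R2: Y=0.003663+0.000j on G[0,2]
I1: z[3]−=0.0333, z[0]+=0.0333
L1: Y=0.000-0.0003572j on G[0,3]
R3: Y=0.0007246+0.000j on G[2,1]
R4: Y=0.3759+0.000j on G[0,1]
R5: Y=0.007143+0.000j on G[3,1]
L2: Y=0.000-0.08299j on G[0,3]
L3: Y=0.000-0.02435j on G[3,1]
I2: z[2]−=0.00129, z[1]+=0.00129
R6: Y=0.0007813+0.000j on G[1,2]
L4: Y=0.000-0.06967j on G[2,0]
R7: Y=0.06849+0.000j on G[1,0]
C1: Y=0.000+0.01582j on G[0,3]
R8: Y=0.001221+0.000j on G[2,0]
R9: Y=0.3802+0.000j on G[2,1]
L5: Y=0.000-0.1980j on G[3,2]
R10: Y=0.001992+0.000j on G[1,2]
R11: Y=0.0003205+0.000j on G[0,1]
V1: row V1−V0=4.58, i_V1 at 1,0
solve → V1=4.580+0.000j, V2=3.925+1.082j, V3=3.082+0.6610j
aux → i_V1=-2.282+0.4564j

-0.01438-0.003963j A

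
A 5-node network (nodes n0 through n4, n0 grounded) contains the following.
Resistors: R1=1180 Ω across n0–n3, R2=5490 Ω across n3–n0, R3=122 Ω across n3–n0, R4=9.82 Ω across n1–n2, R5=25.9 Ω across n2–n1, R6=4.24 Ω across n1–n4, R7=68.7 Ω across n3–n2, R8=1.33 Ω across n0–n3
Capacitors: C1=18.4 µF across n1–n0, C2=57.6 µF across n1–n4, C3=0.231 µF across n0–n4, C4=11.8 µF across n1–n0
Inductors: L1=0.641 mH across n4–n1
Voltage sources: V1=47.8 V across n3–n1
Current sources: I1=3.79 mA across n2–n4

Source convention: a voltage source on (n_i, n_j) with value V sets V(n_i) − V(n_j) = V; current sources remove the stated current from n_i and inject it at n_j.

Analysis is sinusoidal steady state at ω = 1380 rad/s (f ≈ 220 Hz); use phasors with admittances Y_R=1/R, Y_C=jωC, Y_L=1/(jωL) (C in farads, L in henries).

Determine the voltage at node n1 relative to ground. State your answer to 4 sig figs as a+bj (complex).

MNA unknowns: 4 node voltages V₁..V_4 plus 1 source current (V1)
R1: Y=0.0008475+0.000j on G[0,3]
R2: Y=0.0001821+0.000j on G[3,0]
C1: Y=0.000+0.02539j on G[1,0]
R3: Y=0.008197+0.000j on G[3,0]
C2: Y=0.000+0.07949j on G[1,4]
R4: Y=0.1018+0.000j on G[1,2]
R5: Y=0.03861+0.000j on G[2,1]
R6: Y=0.2358+0.000j on G[1,4]
R7: Y=0.01456+0.000j on G[3,2]
C3: Y=0.000+0.0003188j on G[0,4]
L1: Y=0.000-1.130j on G[4,1]
C4: Y=0.000+0.01628j on G[1,0]
R8: Y=0.7519+0.000j on G[0,3]
V1: row V3−V1=47.8, i_V1 at 3,1
I1: z[2]−=0.00379, z[4]+=0.00379
solve → V1=-47.65+2.629j, V2=-43.19+2.629j, V3=0.1451+2.629j, V4=-47.67+2.637j
aux → i_V1=-0.7412-2.001j

-47.65+2.629j V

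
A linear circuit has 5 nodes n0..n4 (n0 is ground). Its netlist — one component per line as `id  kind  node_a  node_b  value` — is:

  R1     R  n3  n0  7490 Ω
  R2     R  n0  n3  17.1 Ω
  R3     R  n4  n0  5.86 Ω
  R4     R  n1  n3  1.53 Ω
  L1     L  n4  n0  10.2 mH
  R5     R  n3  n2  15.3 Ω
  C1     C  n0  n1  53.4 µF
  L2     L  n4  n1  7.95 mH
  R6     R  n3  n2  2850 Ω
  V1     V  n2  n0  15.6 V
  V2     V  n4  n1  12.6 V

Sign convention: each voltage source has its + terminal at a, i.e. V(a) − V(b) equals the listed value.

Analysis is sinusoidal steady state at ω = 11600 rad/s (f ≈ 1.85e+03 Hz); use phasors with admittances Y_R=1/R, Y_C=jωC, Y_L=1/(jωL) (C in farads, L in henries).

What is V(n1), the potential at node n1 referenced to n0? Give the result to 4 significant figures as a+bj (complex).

MNA unknowns: 4 node voltages V₁..V_4 plus 2 source currents (V1, V2)
R1: Y=0.0001335+0.000j on G[3,0]
R2: Y=0.05848+0.000j on G[0,3]
R3: Y=0.1706+0.000j on G[4,0]
R4: Y=0.6536+0.000j on G[1,3]
L1: Y=0.000-0.008452j on G[4,0]
R5: Y=0.06536+0.000j on G[3,2]
C1: Y=0.000+0.6194j on G[0,1]
L2: Y=0.000-0.01084j on G[4,1]
R6: Y=0.0003509+0.000j on G[3,2]
V1: row V2−V0=15.6, i_V1 at 2,0
V2: row V4−V1=12.6, i_V2 at 4,1
solve → V1=-0.6448+1.819j, V2=15.60+0.000j, V3=0.7760+1.528j, V4=11.96+1.819j
aux → i_V1=-0.9741+0.1004j, i_V2=-2.056-0.07278j

-0.6448+1.819j V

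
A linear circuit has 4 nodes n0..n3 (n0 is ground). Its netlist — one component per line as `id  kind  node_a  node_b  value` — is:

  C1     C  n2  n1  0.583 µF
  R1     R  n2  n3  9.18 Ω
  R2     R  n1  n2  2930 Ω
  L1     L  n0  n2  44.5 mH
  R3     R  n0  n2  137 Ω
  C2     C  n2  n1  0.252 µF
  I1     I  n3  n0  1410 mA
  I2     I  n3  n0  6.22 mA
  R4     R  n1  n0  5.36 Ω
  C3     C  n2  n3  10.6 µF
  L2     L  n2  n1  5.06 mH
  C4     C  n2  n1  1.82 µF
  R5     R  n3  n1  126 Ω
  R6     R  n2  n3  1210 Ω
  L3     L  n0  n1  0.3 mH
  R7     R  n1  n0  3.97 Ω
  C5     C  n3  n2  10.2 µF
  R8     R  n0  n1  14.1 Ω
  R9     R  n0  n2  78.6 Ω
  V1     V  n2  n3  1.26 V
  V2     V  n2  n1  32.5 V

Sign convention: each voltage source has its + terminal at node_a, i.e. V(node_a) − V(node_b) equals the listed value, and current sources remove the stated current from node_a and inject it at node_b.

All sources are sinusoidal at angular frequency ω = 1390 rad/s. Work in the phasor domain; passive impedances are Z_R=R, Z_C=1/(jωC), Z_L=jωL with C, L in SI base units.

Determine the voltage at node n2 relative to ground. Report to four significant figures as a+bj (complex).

32.11-0.7713j V

Apply KCL at each of the 3 non-ground nodes and solve the resulting linear system.
Node n1: branches {C1, R2, C2, R4, L2, C4, R5, L3, R7, R8, V2} → V_1 = -0.3868-0.7713j
Node n2: branches {C1, R1, R2, L1, R3, C2, C3, L2, C4, R6, C5, R9, V1, V2} → V_2 = 32.11-0.7713j
Node n3: branches {R1, I1, I2, C3, R5, R6, C5, V1} → V_3 = 30.85-0.7713j
Source currents: i(V1)=1.526-0.03643j, i(V2)=-2.306+5.035j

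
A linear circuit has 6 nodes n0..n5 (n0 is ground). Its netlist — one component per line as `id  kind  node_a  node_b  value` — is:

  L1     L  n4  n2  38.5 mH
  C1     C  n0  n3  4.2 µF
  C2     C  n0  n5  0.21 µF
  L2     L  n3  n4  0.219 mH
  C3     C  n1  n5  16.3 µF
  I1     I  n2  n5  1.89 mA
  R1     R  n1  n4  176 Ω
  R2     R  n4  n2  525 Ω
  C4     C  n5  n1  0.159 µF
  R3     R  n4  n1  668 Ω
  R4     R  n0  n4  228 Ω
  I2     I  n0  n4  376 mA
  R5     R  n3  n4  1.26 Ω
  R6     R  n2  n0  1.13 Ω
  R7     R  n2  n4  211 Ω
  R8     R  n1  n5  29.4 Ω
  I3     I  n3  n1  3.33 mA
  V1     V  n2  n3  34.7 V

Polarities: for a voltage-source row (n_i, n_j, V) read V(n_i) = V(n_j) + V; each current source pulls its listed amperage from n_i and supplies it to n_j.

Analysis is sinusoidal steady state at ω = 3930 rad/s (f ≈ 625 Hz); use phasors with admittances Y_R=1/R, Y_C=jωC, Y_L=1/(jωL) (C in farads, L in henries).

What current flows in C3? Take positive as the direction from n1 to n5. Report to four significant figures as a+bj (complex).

Apply KCL at each of the 5 non-ground nodes and solve the resulting linear system.
Node n1: branches {C3, R1, C4, R3, R8, I3} → V_1 = -32.39+4.705j
Node n2: branches {L1, I1, R2, R6, R7, V1} → V_2 = 0.6085+0.6607j
Node n3: branches {C1, L2, R5, I3, V1} → V_3 = -34.09+0.6607j
Node n4: branches {L1, L2, R1, R2, R3, R4, I2, R5, R7} → V_4 = -33.67+1.023j
Node n5: branches {C2, C3, I1, C4, R8} → V_5 = -32.03+4.802j
Source currents: i(V1)=-0.7657-0.3557j

0.006243-0.02290j A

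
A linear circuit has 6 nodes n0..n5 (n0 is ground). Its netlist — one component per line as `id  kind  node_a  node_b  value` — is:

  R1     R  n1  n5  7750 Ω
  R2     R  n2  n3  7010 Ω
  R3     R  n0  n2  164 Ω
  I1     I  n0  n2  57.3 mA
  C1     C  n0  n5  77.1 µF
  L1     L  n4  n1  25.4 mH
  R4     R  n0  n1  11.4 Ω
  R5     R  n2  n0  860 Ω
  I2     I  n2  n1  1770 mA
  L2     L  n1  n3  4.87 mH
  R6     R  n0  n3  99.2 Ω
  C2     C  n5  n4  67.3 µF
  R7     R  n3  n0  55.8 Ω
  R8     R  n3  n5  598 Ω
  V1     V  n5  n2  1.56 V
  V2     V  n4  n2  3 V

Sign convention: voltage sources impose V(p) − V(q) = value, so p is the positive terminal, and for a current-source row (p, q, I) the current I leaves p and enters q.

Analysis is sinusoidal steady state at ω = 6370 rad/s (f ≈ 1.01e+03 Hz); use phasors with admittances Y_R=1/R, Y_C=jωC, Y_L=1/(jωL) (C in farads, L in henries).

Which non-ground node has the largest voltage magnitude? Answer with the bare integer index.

1

MNA unknowns: 5 node voltages V₁..V_5 plus 2 source currents (V1, V2)
R1: Y=0.0001290+0.000j on G[1,5]
R2: Y=0.0001427+0.000j on G[2,3]
R3: Y=0.006098+0.000j on G[0,2]
I1: z[0]−=0.0573, z[2]+=0.0573
C1: Y=0.000+0.4911j on G[0,5]
L1: Y=0.000-0.006181j on G[4,1]
R4: Y=0.08772+0.000j on G[0,1]
R5: Y=0.001163+0.000j on G[2,0]
I2: z[2]−=1.77, z[1]+=1.77
L2: Y=0.000-0.03224j on G[1,3]
R6: Y=0.01008+0.000j on G[0,3]
C2: Y=0.000+0.4287j on G[5,4]
R7: Y=0.01792+0.000j on G[3,0]
R8: Y=0.001672+0.000j on G[3,5]
V1: row V5−V2=1.56, i_V1 at 5,2
V2: row V4−V2=3, i_V2 at 4,2
solve → V1=16.59+3.330j, V2=-1.841+3.416j, V3=10.48-6.390j, V4=1.159+3.416j, V5=-0.2809+3.416j
aux → i_V1=1.698+0.7389j, i_V2=-0.0005348-0.7127j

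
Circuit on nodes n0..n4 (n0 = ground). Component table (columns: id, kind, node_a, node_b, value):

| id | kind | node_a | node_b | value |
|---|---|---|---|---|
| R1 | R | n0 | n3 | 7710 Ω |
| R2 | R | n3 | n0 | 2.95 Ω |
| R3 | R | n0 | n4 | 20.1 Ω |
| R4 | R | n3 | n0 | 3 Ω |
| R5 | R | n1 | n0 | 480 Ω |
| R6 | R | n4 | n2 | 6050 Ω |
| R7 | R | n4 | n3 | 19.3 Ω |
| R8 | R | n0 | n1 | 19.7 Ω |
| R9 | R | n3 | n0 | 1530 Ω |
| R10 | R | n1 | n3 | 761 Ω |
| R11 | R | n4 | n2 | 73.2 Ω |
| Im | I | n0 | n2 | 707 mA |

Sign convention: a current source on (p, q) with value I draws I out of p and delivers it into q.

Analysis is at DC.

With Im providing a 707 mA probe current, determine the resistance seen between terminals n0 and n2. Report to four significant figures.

R_eq = 82.54 Ω

Apply KCL at each of the 4 non-ground nodes and solve the resulting linear system.
Node n1: branches {R5, R8, R10} → V_1 = 0.01251
Node n2: branches {R6, R11, Im} → V_2 = 58.36
Node n3: branches {R1, R2, R4, R7, R9, R10} → V_3 = 0.5154
Node n4: branches {R3, R6, R7, R11} → V_4 = 7.224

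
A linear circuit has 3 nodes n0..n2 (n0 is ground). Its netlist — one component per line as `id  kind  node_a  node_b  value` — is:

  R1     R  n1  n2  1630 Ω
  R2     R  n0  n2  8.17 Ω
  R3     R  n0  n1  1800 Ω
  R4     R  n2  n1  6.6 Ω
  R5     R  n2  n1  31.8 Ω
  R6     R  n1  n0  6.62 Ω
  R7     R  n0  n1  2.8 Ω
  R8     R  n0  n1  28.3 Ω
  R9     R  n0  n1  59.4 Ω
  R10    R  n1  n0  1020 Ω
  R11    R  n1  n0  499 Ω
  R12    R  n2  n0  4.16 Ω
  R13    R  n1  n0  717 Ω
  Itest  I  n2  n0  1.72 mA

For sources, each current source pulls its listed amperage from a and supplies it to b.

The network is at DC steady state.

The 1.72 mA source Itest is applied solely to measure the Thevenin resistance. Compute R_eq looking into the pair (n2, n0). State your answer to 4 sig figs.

R_eq = 1.995 Ω

MNA unknowns: 2 node voltages V₁..V_2
R1: Y=0.0006135 on G[1,2]
R2: Y=0.1224 on G[0,2]
R3: Y=0.0005556 on G[0,1]
R4: Y=0.1515 on G[2,1]
R5: Y=0.03145 on G[2,1]
R6: Y=0.1511 on G[1,0]
R7: Y=0.3571 on G[0,1]
R8: Y=0.03534 on G[0,1]
R9: Y=0.01684 on G[0,1]
R10: Y=0.0009804 on G[1,0]
R11: Y=0.002004 on G[1,0]
R12: Y=0.2404 on G[2,0]
R13: Y=0.001395 on G[1,0]
Itest: z[2]−=0.00172, z[0]+=0.00172
solve → V1=-0.0008410, V2=-0.003431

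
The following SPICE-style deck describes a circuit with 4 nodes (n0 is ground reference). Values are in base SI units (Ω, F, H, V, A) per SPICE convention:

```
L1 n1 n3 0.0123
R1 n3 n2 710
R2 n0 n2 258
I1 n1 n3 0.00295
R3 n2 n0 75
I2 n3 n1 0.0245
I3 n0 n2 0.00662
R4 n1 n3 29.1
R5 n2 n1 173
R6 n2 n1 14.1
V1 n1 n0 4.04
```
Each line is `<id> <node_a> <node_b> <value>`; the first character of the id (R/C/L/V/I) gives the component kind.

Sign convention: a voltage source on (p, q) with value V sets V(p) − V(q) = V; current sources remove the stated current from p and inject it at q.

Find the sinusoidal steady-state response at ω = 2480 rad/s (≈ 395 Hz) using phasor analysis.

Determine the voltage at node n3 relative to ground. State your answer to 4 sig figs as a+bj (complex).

3.698-0.3132j V

Element admittances at ω=2480 rad/s:
  Y(L1) = 0.000-0.03278j S between n1,n3
  Y(R1) = 0.001408+0.000j S between n3,n2
  Y(R2) = 0.003876+0.000j S between n0,n2
  I1: injects 0.00295 A into n3 (from n1)
  Y(R3) = 0.01333+0.000j S between n2,n0
  I2: injects 0.0245 A into n1 (from n3)
  I3: injects 0.00662 A into n2 (from n0)
  Y(R4) = 0.03436+0.000j S between n1,n3
  Y(R5) = 0.005780+0.000j S between n2,n1
  Y(R6) = 0.07092+0.000j S between n2,n1
  V1: constraint V(n1)−V(n0) = 4.04
Assemble and solve the 4×4 MNA system:
  V(n1)=4.040+0.000j  V(n2)=3.375-0.004628j  V(n3)=3.698-0.3132j
  i(V1)=-0.05146+7.964e-05j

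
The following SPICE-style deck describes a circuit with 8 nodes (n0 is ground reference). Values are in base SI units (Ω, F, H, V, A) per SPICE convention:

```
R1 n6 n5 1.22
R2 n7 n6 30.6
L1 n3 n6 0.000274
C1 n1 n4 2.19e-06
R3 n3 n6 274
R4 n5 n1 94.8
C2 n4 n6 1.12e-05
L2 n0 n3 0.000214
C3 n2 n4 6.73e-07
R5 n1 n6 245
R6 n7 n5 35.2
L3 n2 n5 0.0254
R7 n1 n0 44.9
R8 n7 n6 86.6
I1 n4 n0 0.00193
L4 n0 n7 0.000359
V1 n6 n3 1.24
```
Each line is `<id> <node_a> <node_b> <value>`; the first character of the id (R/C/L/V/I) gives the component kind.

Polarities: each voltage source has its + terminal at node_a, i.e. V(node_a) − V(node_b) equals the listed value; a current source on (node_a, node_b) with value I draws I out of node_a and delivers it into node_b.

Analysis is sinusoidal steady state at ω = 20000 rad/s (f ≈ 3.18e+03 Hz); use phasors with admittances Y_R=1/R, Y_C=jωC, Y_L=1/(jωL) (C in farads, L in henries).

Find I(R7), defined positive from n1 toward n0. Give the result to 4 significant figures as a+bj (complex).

0.01817+0.002623j A

Element admittances at ω=20000 rad/s:
  Y(R1) = 0.8197+0.000j S between n6,n5
  Y(R2) = 0.03268+0.000j S between n7,n6
  Y(L1) = 0.000-0.1825j S between n3,n6
  Y(C1) = 0.000+0.04380j S between n1,n4
  Y(R3) = 0.003650+0.000j S between n3,n6
  Y(R4) = 0.01055+0.000j S between n5,n1
  Y(C2) = 0.000+0.2240j S between n4,n6
  Y(L2) = 0.000-0.2336j S between n0,n3
  Y(C3) = 0.000+0.01346j S between n2,n4
  Y(R5) = 0.004082+0.000j S between n1,n6
  Y(R6) = 0.02841+0.000j S between n7,n5
  Y(L3) = 0.000-0.001969j S between n2,n5
  Y(R7) = 0.02227+0.000j S between n1,n0
  Y(R8) = 0.01155+0.000j S between n7,n6
  I1: injects 0.00193 A into n0 (from n4)
  Y(L4) = 0.000-0.1393j S between n0,n7
  V1: constraint V(n6)−V(n3) = 1.24
Assemble and solve the 8×8 MNA system:
  V(n1)=0.8160+0.1178j  V(n2)=1.008-0.2176j  V(n3)=-0.1923-0.3024j  V(n4)=1.010-0.2261j  V(n5)=1.022-0.2752j  V(n6)=1.048-0.3024j  V(n7)=0.3415+0.3630j
  i(V1)=-0.07518+0.2712j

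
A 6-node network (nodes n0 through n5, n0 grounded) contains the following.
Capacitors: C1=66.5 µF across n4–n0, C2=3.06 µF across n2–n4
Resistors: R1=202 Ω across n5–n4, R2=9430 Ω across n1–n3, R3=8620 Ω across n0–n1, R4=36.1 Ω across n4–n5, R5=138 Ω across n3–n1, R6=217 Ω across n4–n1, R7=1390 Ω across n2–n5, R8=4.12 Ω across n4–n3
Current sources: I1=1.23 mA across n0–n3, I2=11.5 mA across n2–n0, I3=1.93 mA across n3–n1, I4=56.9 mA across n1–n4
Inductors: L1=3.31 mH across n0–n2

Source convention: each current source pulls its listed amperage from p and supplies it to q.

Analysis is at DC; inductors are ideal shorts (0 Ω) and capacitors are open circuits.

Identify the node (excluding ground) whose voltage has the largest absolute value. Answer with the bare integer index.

1

MNA unknowns: 5 node voltages V₁..V_5 plus 1 source current (L1)
C1: Y=0.000 on G[4,0]
R1: Y=0.004950 on G[5,4]
R2: Y=0.0001060 on G[1,3]
I1: z[0]−=0.00123, z[3]+=0.00123
R3: Y=0.0001160 on G[0,1]
I2: z[2]−=0.0115, z[0]+=0.0115
L1: row V0−V2=0, i_L1 at 0,2
R4: Y=0.02770 on G[4,5]
R5: Y=0.007246 on G[3,1]
I3: z[3]−=0.00193, z[1]+=0.00193
R6: Y=0.004608 on G[4,1]
C2: Y=0.000 on G[2,4]
R7: Y=0.0007194 on G[2,5]
R8: Y=0.2427 on G[4,3]
I4: z[1]−=0.0569, z[4]+=0.0569
solve → V1=-2.498, V2=0.000, V3=2.019, V4=2.159, V5=2.113
aux → i_L1=0.009980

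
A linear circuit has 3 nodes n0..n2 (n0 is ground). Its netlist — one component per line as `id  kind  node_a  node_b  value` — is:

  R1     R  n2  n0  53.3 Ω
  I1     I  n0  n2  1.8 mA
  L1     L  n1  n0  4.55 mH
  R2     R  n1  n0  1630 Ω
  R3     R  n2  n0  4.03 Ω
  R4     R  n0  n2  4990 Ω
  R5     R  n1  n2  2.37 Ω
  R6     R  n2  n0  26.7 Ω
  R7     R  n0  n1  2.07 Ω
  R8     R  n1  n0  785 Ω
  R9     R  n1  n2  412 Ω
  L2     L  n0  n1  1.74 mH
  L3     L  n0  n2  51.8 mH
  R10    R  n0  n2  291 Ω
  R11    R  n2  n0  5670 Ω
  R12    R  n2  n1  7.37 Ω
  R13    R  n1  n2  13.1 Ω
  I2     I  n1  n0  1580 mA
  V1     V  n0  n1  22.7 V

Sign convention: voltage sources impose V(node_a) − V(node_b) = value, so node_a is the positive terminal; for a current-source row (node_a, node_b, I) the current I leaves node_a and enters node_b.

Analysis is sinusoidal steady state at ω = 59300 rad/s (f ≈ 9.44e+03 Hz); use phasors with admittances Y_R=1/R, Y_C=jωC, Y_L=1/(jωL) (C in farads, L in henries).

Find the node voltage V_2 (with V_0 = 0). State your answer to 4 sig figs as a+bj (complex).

-15.29-0.005271j V

Element admittances at ω=59300 rad/s:
  Y(R1) = 0.01876+0.000j S between n2,n0
  I1: injects 0.0018 A into n2 (from n0)
  Y(L1) = 0.000-0.003706j S between n1,n0
  Y(R2) = 0.0006135+0.000j S between n1,n0
  Y(R3) = 0.2481+0.000j S between n2,n0
  Y(R4) = 0.0002004+0.000j S between n0,n2
  Y(R5) = 0.4219+0.000j S between n1,n2
  Y(R6) = 0.03745+0.000j S between n2,n0
  Y(R7) = 0.4831+0.000j S between n0,n1
  Y(R8) = 0.001274+0.000j S between n1,n0
  Y(R9) = 0.002427+0.000j S between n1,n2
  Y(L2) = 0.000-0.009692j S between n0,n1
  Y(L3) = 0.000-0.0003255j S between n0,n2
  Y(R10) = 0.003436+0.000j S between n0,n2
  Y(R11) = 0.0001764+0.000j S between n2,n0
  Y(R12) = 0.1357+0.000j S between n2,n1
  Y(R13) = 0.07634+0.000j S between n1,n2
  I2: injects 1.58 A into n0 (from n1)
  V1: constraint V(n0)−V(n1) = 22.7
Assemble and solve the 3×3 MNA system:
  V(n1)=-22.70+0.000j  V(n2)=-15.29-0.005271j
  i(V1)=-14.14+0.3075j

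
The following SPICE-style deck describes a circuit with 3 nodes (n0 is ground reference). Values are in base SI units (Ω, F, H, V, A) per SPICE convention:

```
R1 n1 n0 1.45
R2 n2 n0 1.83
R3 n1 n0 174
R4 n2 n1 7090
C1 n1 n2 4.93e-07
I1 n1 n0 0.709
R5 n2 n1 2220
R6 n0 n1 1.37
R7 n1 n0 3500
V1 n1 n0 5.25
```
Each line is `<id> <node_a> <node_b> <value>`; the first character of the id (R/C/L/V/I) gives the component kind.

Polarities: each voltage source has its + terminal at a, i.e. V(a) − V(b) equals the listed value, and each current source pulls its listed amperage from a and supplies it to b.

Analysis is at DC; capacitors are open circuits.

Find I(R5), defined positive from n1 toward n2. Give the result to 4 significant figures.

MNA unknowns: 2 node voltages V₁..V_2 plus 1 source current (V1)
R1: Y=0.6897 on G[1,0]
R2: Y=0.5464 on G[2,0]
R3: Y=0.005747 on G[1,0]
R4: Y=0.0001410 on G[2,1]
C1: Y=0.000 on G[1,2]
I1: z[1]−=0.709, z[0]+=0.709
R5: Y=0.0004505 on G[2,1]
R6: Y=0.7299 on G[0,1]
R7: Y=0.0002857 on G[1,0]
V1: row V1−V0=5.25, i_V1 at 1,0
solve → V1=5.250, V2=0.005677
aux → i_V1=-8.197

0.002362 A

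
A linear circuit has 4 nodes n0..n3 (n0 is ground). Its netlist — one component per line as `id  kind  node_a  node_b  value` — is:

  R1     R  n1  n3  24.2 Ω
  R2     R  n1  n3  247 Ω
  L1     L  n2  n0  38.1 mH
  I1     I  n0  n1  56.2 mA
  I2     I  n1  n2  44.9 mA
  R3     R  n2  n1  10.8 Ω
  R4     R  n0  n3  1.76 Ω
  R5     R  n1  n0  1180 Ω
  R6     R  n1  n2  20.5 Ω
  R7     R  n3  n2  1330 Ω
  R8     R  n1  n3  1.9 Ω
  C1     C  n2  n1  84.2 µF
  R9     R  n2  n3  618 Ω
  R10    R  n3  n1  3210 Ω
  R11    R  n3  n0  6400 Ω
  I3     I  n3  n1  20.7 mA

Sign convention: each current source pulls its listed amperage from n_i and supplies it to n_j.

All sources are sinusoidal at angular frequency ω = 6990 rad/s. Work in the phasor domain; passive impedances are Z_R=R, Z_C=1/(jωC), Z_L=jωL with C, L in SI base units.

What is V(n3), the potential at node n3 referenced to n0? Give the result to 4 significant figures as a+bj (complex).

0.09899+0.001659j V

Apply KCL at each of the 3 non-ground nodes and solve the resulting linear system.
Node n1: branches {R1, R2, I1, I2, R3, R5, R6, R8, C1, R10, I3} → V_1 = 0.2329+0.003596j
Node n2: branches {L1, I2, R3, R6, R7, C1, R9} → V_2 = 0.2520-0.06793j
Node n3: branches {R1, R2, R4, R7, R8, R9, R10, R11, I3} → V_3 = 0.09899+0.001659j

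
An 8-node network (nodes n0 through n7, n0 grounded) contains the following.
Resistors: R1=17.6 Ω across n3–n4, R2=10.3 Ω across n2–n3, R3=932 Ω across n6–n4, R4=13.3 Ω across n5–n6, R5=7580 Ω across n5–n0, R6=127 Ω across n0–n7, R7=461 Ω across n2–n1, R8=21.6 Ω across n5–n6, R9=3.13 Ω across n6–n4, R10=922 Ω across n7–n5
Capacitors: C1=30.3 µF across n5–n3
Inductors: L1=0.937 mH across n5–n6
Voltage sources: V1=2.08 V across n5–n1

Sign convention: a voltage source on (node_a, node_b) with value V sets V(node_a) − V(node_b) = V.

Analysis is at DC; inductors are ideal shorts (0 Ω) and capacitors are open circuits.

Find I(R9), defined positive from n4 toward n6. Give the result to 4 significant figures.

Element admittances at DC:
  Y(R1) = 0.05682 S between n3,n4
  Y(R2) = 0.09709 S between n2,n3
  Y(R3) = 0.001073 S between n6,n4
  Y(R4) = 0.07519 S between n5,n6
  Y(R5) = 0.0001319 S between n5,n0
  Y(C1) = 0.000 S between n5,n3
  Y(R6) = 0.007874 S between n0,n7
  Y(R7) = 0.002169 S between n2,n1
  Y(R8) = 0.04630 S between n5,n6
  L1: short n5↔n6 (DC inductor)
  Y(R9) = 0.3195 S between n6,n4
  Y(R10) = 0.001085 S between n7,n5
  V1: constraint V(n5)−V(n1) = 2.08
Assemble and solve the 9×9 MNA system:
  V(n1)=-2.080  V(n2)=-0.1311  V(n3)=-0.08759  V(n4)=-0.01319  V(n5)=0.000  V(n6)=0.000  V(n7)=0.000
  i(L1)=0.004227  i(V1)=-0.004227

-0.004213 A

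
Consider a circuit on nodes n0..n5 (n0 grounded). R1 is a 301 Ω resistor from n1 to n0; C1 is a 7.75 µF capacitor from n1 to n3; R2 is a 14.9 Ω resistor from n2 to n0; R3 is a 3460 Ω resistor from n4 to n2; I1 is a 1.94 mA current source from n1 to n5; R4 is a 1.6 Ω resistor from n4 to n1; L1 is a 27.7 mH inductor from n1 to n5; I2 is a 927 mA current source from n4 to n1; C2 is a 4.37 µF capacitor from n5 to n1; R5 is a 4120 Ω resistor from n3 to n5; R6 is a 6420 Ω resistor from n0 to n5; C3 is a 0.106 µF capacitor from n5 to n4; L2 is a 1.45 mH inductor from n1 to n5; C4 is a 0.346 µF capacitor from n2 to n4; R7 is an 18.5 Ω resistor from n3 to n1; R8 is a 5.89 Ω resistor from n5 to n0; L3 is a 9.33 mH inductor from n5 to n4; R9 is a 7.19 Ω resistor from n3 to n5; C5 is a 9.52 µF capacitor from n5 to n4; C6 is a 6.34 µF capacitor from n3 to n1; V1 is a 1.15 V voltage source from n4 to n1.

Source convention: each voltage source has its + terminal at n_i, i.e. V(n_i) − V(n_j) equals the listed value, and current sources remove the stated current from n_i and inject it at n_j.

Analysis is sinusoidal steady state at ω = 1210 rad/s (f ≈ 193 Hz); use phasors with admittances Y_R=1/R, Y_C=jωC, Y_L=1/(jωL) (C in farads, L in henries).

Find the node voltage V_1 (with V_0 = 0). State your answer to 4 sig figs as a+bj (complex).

MNA unknowns: 5 node voltages V₁..V_5 plus 1 source current (V1)
R1: Y=0.003322+0.000j on G[1,0]
C1: Y=0.000+0.009378j on G[1,3]
R2: Y=0.06711+0.000j on G[2,0]
R3: Y=0.0002890+0.000j on G[4,2]
I1: z[1]−=0.00194, z[5]+=0.00194
R4: Y=0.6250+0.000j on G[4,1]
L1: Y=0.000-0.02984j on G[1,5]
I2: z[4]−=0.927, z[1]+=0.927
C2: Y=0.000+0.005288j on G[5,1]
R5: Y=0.0002427+0.000j on G[3,5]
R6: Y=0.0001558+0.000j on G[0,5]
C3: Y=0.000+0.0001283j on G[5,4]
L2: Y=0.000-0.5700j on G[1,5]
C4: Y=0.000+0.0004187j on G[2,4]
R7: Y=0.05405+0.000j on G[3,1]
R8: Y=0.1698+0.000j on G[5,0]
L3: Y=0.000-0.08858j on G[5,4]
R9: Y=0.1391+0.000j on G[3,5]
C5: Y=0.000+0.01152j on G[5,4]
C6: Y=0.000+0.007671j on G[3,1]
V1: row V4−V1=1.15, i_V1 at 4,1
solve → V1=-0.1317+0.002688j, V2=0.004389+0.006309j, V3=-0.03727-0.009407j, V4=1.018+0.002688j, V5=0.0008415-0.002544j
aux → i_V1=-1.646+0.07785j

-0.1317+0.002688j V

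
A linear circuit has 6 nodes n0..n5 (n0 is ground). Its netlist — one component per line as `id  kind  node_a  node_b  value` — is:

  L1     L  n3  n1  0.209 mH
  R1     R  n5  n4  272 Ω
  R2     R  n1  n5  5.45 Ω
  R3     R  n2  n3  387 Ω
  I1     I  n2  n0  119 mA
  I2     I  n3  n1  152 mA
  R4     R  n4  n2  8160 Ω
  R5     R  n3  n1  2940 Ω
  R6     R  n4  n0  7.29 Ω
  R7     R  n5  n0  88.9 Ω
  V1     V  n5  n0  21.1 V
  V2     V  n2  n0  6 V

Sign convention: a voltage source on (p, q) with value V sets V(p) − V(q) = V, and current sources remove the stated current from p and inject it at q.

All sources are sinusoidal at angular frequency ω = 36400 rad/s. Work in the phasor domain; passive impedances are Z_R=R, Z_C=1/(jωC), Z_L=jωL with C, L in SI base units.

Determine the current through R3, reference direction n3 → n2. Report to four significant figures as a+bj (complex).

0.03840-0.003691j A

Apply KCL at each of the 5 non-ground nodes and solve the resulting linear system.
Node n1: branches {L1, R2, I2, R5} → V_1 = 20.89+0.02011j
Node n2: branches {R3, I1, R4, V2} → V_2 = 6.000+0.000j
Node n3: branches {L1, R3, I2, R5} → V_3 = 20.86-1.428j
Node n4: branches {R1, R4, R6} → V_4 = 0.5555+0.000j
Node n5: branches {R1, R2, R7, V1} → V_5 = 21.10+0.000j
Source currents: i(V1)=-0.3513+0.003691j, i(V2)=-0.08127-0.003691j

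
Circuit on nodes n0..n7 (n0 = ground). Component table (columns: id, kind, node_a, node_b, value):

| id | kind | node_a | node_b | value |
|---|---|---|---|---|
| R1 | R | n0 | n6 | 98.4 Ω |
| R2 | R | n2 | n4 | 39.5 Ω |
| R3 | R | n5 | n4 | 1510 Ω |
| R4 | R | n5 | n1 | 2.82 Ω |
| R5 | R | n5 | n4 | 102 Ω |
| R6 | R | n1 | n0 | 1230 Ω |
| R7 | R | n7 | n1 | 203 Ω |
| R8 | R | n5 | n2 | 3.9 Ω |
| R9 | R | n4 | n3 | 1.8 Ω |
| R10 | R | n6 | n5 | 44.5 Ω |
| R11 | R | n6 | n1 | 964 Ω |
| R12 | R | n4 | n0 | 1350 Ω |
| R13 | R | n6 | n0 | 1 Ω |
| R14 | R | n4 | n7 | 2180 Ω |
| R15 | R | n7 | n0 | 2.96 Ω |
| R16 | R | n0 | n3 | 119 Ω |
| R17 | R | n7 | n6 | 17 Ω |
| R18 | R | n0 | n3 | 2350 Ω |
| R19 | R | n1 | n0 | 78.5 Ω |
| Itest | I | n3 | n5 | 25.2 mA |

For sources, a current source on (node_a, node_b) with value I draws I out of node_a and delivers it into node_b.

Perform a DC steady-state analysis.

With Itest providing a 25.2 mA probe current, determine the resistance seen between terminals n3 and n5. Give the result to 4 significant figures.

R_eq = 25.30 Ω

MNA unknowns: 7 node voltages V₁..V_7
R1: Y=0.01016 on G[0,6]
R2: Y=0.02532 on G[2,4]
R3: Y=0.0006623 on G[5,4]
R4: Y=0.3546 on G[5,1]
R5: Y=0.009804 on G[5,4]
R6: Y=0.0008130 on G[1,0]
R7: Y=0.004926 on G[7,1]
R8: Y=0.2564 on G[5,2]
R9: Y=0.5556 on G[4,3]
R10: Y=0.02247 on G[6,5]
R11: Y=0.001037 on G[6,1]
R12: Y=0.0007407 on G[4,0]
R13: Y=1.000 on G[6,0]
R14: Y=0.0004587 on G[4,7]
R15: Y=0.3378 on G[7,0]
R16: Y=0.008403 on G[0,3]
R17: Y=0.05882 on G[7,6]
R18: Y=0.0004255 on G[0,3]
R19: Y=0.01274 on G[1,0]
Itest: z[3]−=0.0252, z[5]+=0.0252
solve → V1=0.1194, V2=0.07195, V3=-0.5116, V4=-0.4744, V5=0.1259, V6=0.002774, V7=0.001327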